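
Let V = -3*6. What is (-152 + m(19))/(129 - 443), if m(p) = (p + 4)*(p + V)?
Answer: 129/314 ≈ 0.41083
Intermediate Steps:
V = -18
m(p) = (-18 + p)*(4 + p) (m(p) = (p + 4)*(p - 18) = (4 + p)*(-18 + p) = (-18 + p)*(4 + p))
(-152 + m(19))/(129 - 443) = (-152 + (-72 + 19² - 14*19))/(129 - 443) = (-152 + (-72 + 361 - 266))/(-314) = (-152 + 23)*(-1/314) = -129*(-1/314) = 129/314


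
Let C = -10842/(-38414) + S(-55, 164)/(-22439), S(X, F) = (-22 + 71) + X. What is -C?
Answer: -121757061/430985873 ≈ -0.28251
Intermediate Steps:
S(X, F) = 49 + X
C = 121757061/430985873 (C = -10842/(-38414) + (49 - 55)/(-22439) = -10842*(-1/38414) - 6*(-1/22439) = 5421/19207 + 6/22439 = 121757061/430985873 ≈ 0.28251)
-C = -1*121757061/430985873 = -121757061/430985873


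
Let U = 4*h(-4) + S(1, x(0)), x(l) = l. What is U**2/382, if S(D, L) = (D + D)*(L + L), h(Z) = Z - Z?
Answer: 0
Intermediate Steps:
h(Z) = 0
S(D, L) = 4*D*L (S(D, L) = (2*D)*(2*L) = 4*D*L)
U = 0 (U = 4*0 + 4*1*0 = 0 + 0 = 0)
U**2/382 = 0**2/382 = 0*(1/382) = 0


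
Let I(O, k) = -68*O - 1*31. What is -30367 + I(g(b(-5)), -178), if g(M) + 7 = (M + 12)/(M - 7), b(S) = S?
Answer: -89647/3 ≈ -29882.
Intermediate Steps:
g(M) = -7 + (12 + M)/(-7 + M) (g(M) = -7 + (M + 12)/(M - 7) = -7 + (12 + M)/(-7 + M))
I(O, k) = -31 - 68*O (I(O, k) = -68*O - 31 = -31 - 68*O)
-30367 + I(g(b(-5)), -178) = -30367 + (-31 - 68*(61 - 6*(-5))/(-7 - 5)) = -30367 + (-31 - 68*(61 + 30)/(-12)) = -30367 + (-31 - (-17)*91/3) = -30367 + (-31 - 68*(-91/12)) = -30367 + (-31 + 1547/3) = -30367 + 1454/3 = -89647/3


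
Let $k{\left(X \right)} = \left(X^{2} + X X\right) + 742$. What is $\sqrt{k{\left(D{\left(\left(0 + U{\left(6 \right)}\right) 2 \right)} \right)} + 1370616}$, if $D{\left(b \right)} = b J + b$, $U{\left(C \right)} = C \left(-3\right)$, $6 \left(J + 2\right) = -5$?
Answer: $\sqrt{1380070} \approx 1174.8$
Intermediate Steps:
$J = - \frac{17}{6}$ ($J = -2 + \frac{1}{6} \left(-5\right) = -2 - \frac{5}{6} = - \frac{17}{6} \approx -2.8333$)
$U{\left(C \right)} = - 3 C$
$D{\left(b \right)} = - \frac{11 b}{6}$ ($D{\left(b \right)} = b \left(- \frac{17}{6}\right) + b = - \frac{17 b}{6} + b = - \frac{11 b}{6}$)
$k{\left(X \right)} = 742 + 2 X^{2}$ ($k{\left(X \right)} = \left(X^{2} + X^{2}\right) + 742 = 2 X^{2} + 742 = 742 + 2 X^{2}$)
$\sqrt{k{\left(D{\left(\left(0 + U{\left(6 \right)}\right) 2 \right)} \right)} + 1370616} = \sqrt{\left(742 + 2 \left(- \frac{11 \left(0 - 18\right) 2}{6}\right)^{2}\right) + 1370616} = \sqrt{\left(742 + 2 \left(- \frac{11 \left(\left(-18\right) 2\right)}{6}\right)^{2}\right) + 1370616} = \sqrt{\left(742 + 2 \left(\left(- \frac{11}{6}\right) \left(-36\right)\right)^{2}\right) + 1370616} = \sqrt{\left(742 + 2 \cdot 66^{2}\right) + 1370616} = \sqrt{\left(742 + 2 \cdot 4356\right) + 1370616} = \sqrt{\left(742 + 8712\right) + 1370616} = \sqrt{9454 + 1370616} = \sqrt{1380070}$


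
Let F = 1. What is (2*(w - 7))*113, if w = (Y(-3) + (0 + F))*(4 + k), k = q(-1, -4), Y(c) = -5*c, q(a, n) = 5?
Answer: 30962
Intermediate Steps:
k = 5
w = 144 (w = (-5*(-3) + (0 + 1))*(4 + 5) = (15 + 1)*9 = 16*9 = 144)
(2*(w - 7))*113 = (2*(144 - 7))*113 = (2*137)*113 = 274*113 = 30962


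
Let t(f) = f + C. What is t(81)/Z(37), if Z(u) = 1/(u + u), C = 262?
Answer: 25382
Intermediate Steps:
Z(u) = 1/(2*u)
t(f) = 262 + f (t(f) = f + 262 = 262 + f)
t(81)/Z(37) = (262 + 81)/(((½)/37)) = 343/(((½)*(1/37))) = 343/(1/74) = 343*74 = 25382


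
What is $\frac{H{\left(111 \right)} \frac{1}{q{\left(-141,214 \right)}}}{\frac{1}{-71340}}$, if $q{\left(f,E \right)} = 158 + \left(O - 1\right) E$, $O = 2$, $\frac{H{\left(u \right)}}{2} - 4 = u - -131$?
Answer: $- \frac{2924940}{31} \approx -94353.0$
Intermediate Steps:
$H{\left(u \right)} = 270 + 2 u$ ($H{\left(u \right)} = 8 + 2 \left(u - -131\right) = 8 + 2 \left(u + 131\right) = 8 + 2 \left(131 + u\right) = 8 + \left(262 + 2 u\right) = 270 + 2 u$)
$q{\left(f,E \right)} = 158 + E$ ($q{\left(f,E \right)} = 158 + \left(2 - 1\right) E = 158 + 1 E = 158 + E$)
$\frac{H{\left(111 \right)} \frac{1}{q{\left(-141,214 \right)}}}{\frac{1}{-71340}} = \frac{\left(270 + 2 \cdot 111\right) \frac{1}{158 + 214}}{\frac{1}{-71340}} = \frac{\left(270 + 222\right) \frac{1}{372}}{- \frac{1}{71340}} = 492 \cdot \frac{1}{372} \left(-71340\right) = \frac{41}{31} \left(-71340\right) = - \frac{2924940}{31}$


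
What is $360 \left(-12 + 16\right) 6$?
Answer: $8640$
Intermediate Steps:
$360 \left(-12 + 16\right) 6 = 360 \cdot 4 \cdot 6 = 360 \cdot 24 = 8640$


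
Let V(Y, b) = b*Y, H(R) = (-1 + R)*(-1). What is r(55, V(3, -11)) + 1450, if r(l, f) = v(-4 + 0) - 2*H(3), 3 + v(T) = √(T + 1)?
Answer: 1451 + I*√3 ≈ 1451.0 + 1.732*I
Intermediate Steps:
H(R) = 1 - R
v(T) = -3 + √(1 + T) (v(T) = -3 + √(T + 1) = -3 + √(1 + T))
V(Y, b) = Y*b
r(l, f) = 1 + I*√3 (r(l, f) = (-3 + √(1 + (-4 + 0))) - 2*(1 - 1*3) = (-3 + √(1 - 4)) - 2*(1 - 3) = (-3 + √(-3)) - 2*(-2) = (-3 + I*√3) + 4 = 1 + I*√3)
r(55, V(3, -11)) + 1450 = (1 + I*√3) + 1450 = 1451 + I*√3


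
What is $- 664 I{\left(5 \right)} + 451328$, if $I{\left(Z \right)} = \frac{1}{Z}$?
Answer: $\frac{2255976}{5} \approx 4.512 \cdot 10^{5}$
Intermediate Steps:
$- 664 I{\left(5 \right)} + 451328 = - \frac{664}{5} + 451328 = \frac{2255976}{5}$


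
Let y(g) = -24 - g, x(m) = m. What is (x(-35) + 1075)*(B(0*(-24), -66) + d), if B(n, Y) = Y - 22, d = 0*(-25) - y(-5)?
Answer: -71760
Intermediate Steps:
d = 19 (d = 0*(-25) - (-24 - 1*(-5)) = 0 - (-24 + 5) = 0 - 1*(-19) = 0 + 19 = 19)
B(n, Y) = -22 + Y
(x(-35) + 1075)*(B(0*(-24), -66) + d) = (-35 + 1075)*((-22 - 66) + 19) = 1040*(-88 + 19) = 1040*(-69) = -71760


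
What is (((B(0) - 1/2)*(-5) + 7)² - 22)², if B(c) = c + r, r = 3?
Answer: 1089/16 ≈ 68.063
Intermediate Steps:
B(c) = 3 + c (B(c) = c + 3 = 3 + c)
(((B(0) - 1/2)*(-5) + 7)² - 22)² = ((((3 + 0) - 1/2)*(-5) + 7)² - 22)² = (((3 - 1*½)*(-5) + 7)² - 22)² = (((3 - ½)*(-5) + 7)² - 22)² = (((5/2)*(-5) + 7)² - 22)² = ((-25/2 + 7)² - 22)² = ((-11/2)² - 22)² = (121/4 - 22)² = (33/4)² = 1089/16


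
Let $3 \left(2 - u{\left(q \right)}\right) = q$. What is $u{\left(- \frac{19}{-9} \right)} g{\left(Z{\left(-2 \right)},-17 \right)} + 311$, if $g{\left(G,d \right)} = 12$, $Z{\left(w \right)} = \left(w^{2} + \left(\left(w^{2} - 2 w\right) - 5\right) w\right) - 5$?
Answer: $\frac{2939}{9} \approx 326.56$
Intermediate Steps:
$u{\left(q \right)} = 2 - \frac{q}{3}$
$Z{\left(w \right)} = -5 + w^{2} + w \left(-5 + w^{2} - 2 w\right)$ ($Z{\left(w \right)} = \left(w^{2} + \left(-5 + w^{2} - 2 w\right) w\right) - 5 = \left(w^{2} + w \left(-5 + w^{2} - 2 w\right)\right) - 5 = -5 + w^{2} + w \left(-5 + w^{2} - 2 w\right)$)
$u{\left(- \frac{19}{-9} \right)} g{\left(Z{\left(-2 \right)},-17 \right)} + 311 = \left(2 - \frac{\left(-19\right) \frac{1}{-9}}{3}\right) 12 + 311 = \left(2 - \frac{\left(-19\right) \left(- \frac{1}{9}\right)}{3}\right) 12 + 311 = \left(2 - \frac{19}{27}\right) 12 + 311 = \frac{35}{27} \cdot 12 + 311 = \frac{140}{9} + 311 = \frac{2939}{9}$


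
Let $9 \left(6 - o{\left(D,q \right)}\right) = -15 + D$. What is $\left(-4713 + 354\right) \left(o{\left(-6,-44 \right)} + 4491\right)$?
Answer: $-19612594$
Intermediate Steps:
$o{\left(D,q \right)} = \frac{23}{3} - \frac{D}{9}$ ($o{\left(D,q \right)} = 6 - \frac{-15 + D}{9} = 6 - \left(- \frac{5}{3} + \frac{D}{9}\right) = \frac{23}{3} - \frac{D}{9}$)
$\left(-4713 + 354\right) \left(o{\left(-6,-44 \right)} + 4491\right) = \left(-4713 + 354\right) \left(\left(\frac{23}{3} - - \frac{2}{3}\right) + 4491\right) = - 4359 \left(\left(\frac{23}{3} + \frac{2}{3}\right) + 4491\right) = - 4359 \left(\frac{25}{3} + 4491\right) = \left(-4359\right) \frac{13498}{3} = -19612594$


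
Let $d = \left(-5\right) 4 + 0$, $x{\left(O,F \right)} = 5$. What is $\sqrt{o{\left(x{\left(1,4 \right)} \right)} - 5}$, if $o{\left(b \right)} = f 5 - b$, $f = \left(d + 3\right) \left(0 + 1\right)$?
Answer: $i \sqrt{95} \approx 9.7468 i$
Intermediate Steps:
$d = -20$ ($d = -20 + 0 = -20$)
$f = -17$ ($f = \left(-20 + 3\right) \left(0 + 1\right) = \left(-17\right) 1 = -17$)
$o{\left(b \right)} = -85 - b$ ($o{\left(b \right)} = \left(-17\right) 5 - b = -85 - b$)
$\sqrt{o{\left(x{\left(1,4 \right)} \right)} - 5} = \sqrt{\left(-85 - 5\right) - 5} = \sqrt{-90 - 5} = \sqrt{-95} = i \sqrt{95}$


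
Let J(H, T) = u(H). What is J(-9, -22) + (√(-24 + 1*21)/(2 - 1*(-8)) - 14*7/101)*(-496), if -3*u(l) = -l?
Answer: 48305/101 - 248*I*√3/5 ≈ 478.27 - 85.91*I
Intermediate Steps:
u(l) = l/3 (u(l) = -(-1)*l/3 = l/3)
J(H, T) = H/3
J(-9, -22) + (√(-24 + 1*21)/(2 - 1*(-8)) - 14*7/101)*(-496) = (⅓)*(-9) + (√(-24 + 1*21)/(2 - 1*(-8)) - 14*7/101)*(-496) = -3 + (√(-24 + 21)/(2 + 8) - 98*1/101)*(-496) = -3 + (√(-3)/10 - 98/101)*(-496) = -3 + ((I*√3)*(⅒) - 98/101)*(-496) = -3 + (I*√3/10 - 98/101)*(-496) = -3 + (-98/101 + I*√3/10)*(-496) = -3 + (48608/101 - 248*I*√3/5) = 48305/101 - 248*I*√3/5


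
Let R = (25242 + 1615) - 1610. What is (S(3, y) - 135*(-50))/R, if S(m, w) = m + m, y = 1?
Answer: 6756/25247 ≈ 0.26760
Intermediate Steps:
S(m, w) = 2*m
R = 25247 (R = 26857 - 1610 = 25247)
(S(3, y) - 135*(-50))/R = (2*3 - 135*(-50))/25247 = (6 + 6750)*(1/25247) = 6756*(1/25247) = 6756/25247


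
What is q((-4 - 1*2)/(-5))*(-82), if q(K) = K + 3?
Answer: -1722/5 ≈ -344.40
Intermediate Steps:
q(K) = 3 + K
q((-4 - 1*2)/(-5))*(-82) = (3 + (-4 - 1*2)/(-5))*(-82) = (3 + (-4 - 2)*(-1/5))*(-82) = (3 - 6*(-1/5))*(-82) = (3 + 6/5)*(-82) = (21/5)*(-82) = -1722/5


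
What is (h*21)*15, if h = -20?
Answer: -6300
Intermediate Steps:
(h*21)*15 = -20*21*15 = -420*15 = -6300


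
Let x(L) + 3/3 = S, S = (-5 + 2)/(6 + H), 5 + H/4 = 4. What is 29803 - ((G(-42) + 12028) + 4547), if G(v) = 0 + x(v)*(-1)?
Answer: 26451/2 ≈ 13226.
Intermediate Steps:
H = -4 (H = -20 + 4*4 = -20 + 16 = -4)
S = -3/2 (S = (-5 + 2)/(6 - 4) = -3/2 ≈ -1.5000)
x(L) = -5/2 (x(L) = -1 - 3/2 = -5/2)
G(v) = 5/2 (G(v) = 0 - 5/2*(-1) = 0 + 5/2 = 5/2)
29803 - ((G(-42) + 12028) + 4547) = 29803 - ((5/2 + 12028) + 4547) = 29803 - (24061/2 + 4547) = 29803 - 1*33155/2 = 29803 - 33155/2 = 26451/2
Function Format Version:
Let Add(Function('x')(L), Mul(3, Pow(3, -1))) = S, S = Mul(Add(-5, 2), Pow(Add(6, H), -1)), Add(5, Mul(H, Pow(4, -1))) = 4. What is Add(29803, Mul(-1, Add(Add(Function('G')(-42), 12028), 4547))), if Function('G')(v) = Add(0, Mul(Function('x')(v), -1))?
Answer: Rational(26451, 2) ≈ 13226.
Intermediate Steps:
H = -4 (H = Add(-20, Mul(4, 4)) = Add(-20, 16) = -4)
S = Rational(-3, 2) (S = Mul(Add(-5, 2), Pow(Add(6, -4), -1)) = Mul(-3, Pow(2, -1)) = Mul(-3, Rational(1, 2)) = Rational(-3, 2) ≈ -1.5000)
Function('x')(L) = Rational(-5, 2) (Function('x')(L) = Add(-1, Rational(-3, 2)) = Rational(-5, 2))
Function('G')(v) = Rational(5, 2) (Function('G')(v) = Add(0, Mul(Rational(-5, 2), -1)) = Add(0, Rational(5, 2)) = Rational(5, 2))
Add(29803, Mul(-1, Add(Add(Function('G')(-42), 12028), 4547))) = Add(29803, Mul(-1, Add(Add(Rational(5, 2), 12028), 4547))) = Add(29803, Mul(-1, Add(Rational(24061, 2), 4547))) = Add(29803, Mul(-1, Rational(33155, 2))) = Add(29803, Rational(-33155, 2)) = Rational(26451, 2)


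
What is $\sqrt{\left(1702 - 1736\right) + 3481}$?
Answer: $3 \sqrt{383} \approx 58.711$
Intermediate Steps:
$\sqrt{\left(1702 - 1736\right) + 3481} = \sqrt{-34 + 3481} = \sqrt{3447} = 3 \sqrt{383}$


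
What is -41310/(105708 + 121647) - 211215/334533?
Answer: -1374229879/1690172227 ≈ -0.81307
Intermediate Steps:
-41310/(105708 + 121647) - 211215/334533 = -41310/227355 - 211215*1/334533 = -41310*1/227355 - 70405/111511 = -2754/15157 - 70405/111511 = -1374229879/1690172227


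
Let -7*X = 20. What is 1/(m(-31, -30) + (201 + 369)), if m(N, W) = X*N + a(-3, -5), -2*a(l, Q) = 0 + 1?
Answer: 14/9213 ≈ 0.0015196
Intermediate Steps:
X = -20/7 (X = -⅐*20 = -20/7 ≈ -2.8571)
a(l, Q) = -½ (a(l, Q) = -(0 + 1)/2 = -½*1 = -½)
m(N, W) = -½ - 20*N/7 (m(N, W) = -20*N/7 - ½ = -½ - 20*N/7)
1/(m(-31, -30) + (201 + 369)) = 1/((-½ - 20/7*(-31)) + (201 + 369)) = 1/((-½ + 620/7) + 570) = 1/(1233/14 + 570) = 1/(9213/14) = 14/9213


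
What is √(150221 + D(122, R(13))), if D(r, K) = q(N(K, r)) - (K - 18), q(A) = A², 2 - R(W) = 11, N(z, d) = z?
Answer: √150329 ≈ 387.72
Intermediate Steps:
R(W) = -9 (R(W) = 2 - 1*11 = 2 - 11 = -9)
D(r, K) = 18 + K² - K (D(r, K) = K² - (K - 18) = K² - (-18 + K) = K² + (18 - K) = 18 + K² - K)
√(150221 + D(122, R(13))) = √(150221 + (18 + (-9)² - 1*(-9))) = √(150221 + (18 + 81 + 9)) = √(150221 + 108) = √150329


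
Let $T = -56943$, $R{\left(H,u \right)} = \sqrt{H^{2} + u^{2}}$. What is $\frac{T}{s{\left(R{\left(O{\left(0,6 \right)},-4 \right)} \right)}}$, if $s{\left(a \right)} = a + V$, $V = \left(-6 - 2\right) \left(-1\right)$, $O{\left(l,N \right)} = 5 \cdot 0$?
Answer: $- \frac{18981}{4} \approx -4745.3$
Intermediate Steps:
$O{\left(l,N \right)} = 0$
$V = 8$ ($V = \left(-8\right) \left(-1\right) = 8$)
$s{\left(a \right)} = 8 + a$ ($s{\left(a \right)} = a + 8 = 8 + a$)
$\frac{T}{s{\left(R{\left(O{\left(0,6 \right)},-4 \right)} \right)}} = - \frac{56943}{8 + \sqrt{0^{2} + \left(-4\right)^{2}}} = - \frac{56943}{8 + \sqrt{0 + 16}} = - \frac{56943}{8 + \sqrt{16}} = - \frac{56943}{8 + 4} = - \frac{56943}{12} = \left(-56943\right) \frac{1}{12} = - \frac{18981}{4}$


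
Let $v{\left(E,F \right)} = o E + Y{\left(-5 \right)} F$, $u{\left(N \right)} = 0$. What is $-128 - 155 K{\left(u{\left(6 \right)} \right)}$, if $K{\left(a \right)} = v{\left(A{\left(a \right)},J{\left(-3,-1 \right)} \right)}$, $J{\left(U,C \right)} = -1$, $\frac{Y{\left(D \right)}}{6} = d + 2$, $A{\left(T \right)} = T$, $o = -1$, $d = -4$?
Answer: $-1988$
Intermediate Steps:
$Y{\left(D \right)} = -12$ ($Y{\left(D \right)} = 6 \left(-4 + 2\right) = 6 \left(-2\right) = -12$)
$v{\left(E,F \right)} = - E - 12 F$
$K{\left(a \right)} = 12 - a$ ($K{\left(a \right)} = - a - -12 = - a + 12 = 12 - a$)
$-128 - 155 K{\left(u{\left(6 \right)} \right)} = -128 - 155 \left(12 - 0\right) = -128 - 155 \left(12 + 0\right) = -128 - 1860 = -1988$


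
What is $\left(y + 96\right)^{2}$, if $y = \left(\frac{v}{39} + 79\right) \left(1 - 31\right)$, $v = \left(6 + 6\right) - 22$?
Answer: $\frac{868009444}{169} \approx 5.1362 \cdot 10^{6}$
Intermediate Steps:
$v = -10$ ($v = 12 - 22 = -10$)
$y = - \frac{30710}{13}$ ($y = \left(- \frac{10}{39} + 79\right) \left(1 - 31\right) = \left(\left(-10\right) \frac{1}{39} + 79\right) \left(-30\right) = \left(- \frac{10}{39} + 79\right) \left(-30\right) = \frac{3071}{39} \left(-30\right) = - \frac{30710}{13} \approx -2362.3$)
$\left(y + 96\right)^{2} = \left(- \frac{30710}{13} + 96\right)^{2} = \left(- \frac{29462}{13}\right)^{2} = \frac{868009444}{169}$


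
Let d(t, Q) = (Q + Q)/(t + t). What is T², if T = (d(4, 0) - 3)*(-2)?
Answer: 36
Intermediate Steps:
d(t, Q) = Q/t (d(t, Q) = (2*Q)/((2*t)) = (2*Q)*(1/(2*t)) = Q/t)
T = 6 (T = (0/4 - 3)*(-2) = (0*(¼) - 3)*(-2) = (0 - 3)*(-2) = -3*(-2) = 6)
T² = 6² = 36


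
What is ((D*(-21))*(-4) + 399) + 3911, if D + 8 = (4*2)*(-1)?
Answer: 2966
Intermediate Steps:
D = -16 (D = -8 + (4*2)*(-1) = -8 + 8*(-1) = -8 - 8 = -16)
((D*(-21))*(-4) + 399) + 3911 = (-16*(-21)*(-4) + 399) + 3911 = (336*(-4) + 399) + 3911 = (-1344 + 399) + 3911 = -945 + 3911 = 2966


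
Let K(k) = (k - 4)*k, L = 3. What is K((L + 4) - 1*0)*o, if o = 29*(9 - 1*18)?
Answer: -5481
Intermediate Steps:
K(k) = k*(-4 + k) (K(k) = (-4 + k)*k = k*(-4 + k))
o = -261 (o = 29*(9 - 18) = 29*(-9) = -261)
K((L + 4) - 1*0)*o = (((3 + 4) - 1*0)*(-4 + ((3 + 4) - 1*0)))*(-261) = ((7 + 0)*(-4 + (7 + 0)))*(-261) = (7*(-4 + 7))*(-261) = (7*3)*(-261) = 21*(-261) = -5481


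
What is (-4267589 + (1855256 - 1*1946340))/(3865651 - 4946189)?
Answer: 4358673/1080538 ≈ 4.0338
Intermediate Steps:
(-4267589 + (1855256 - 1*1946340))/(3865651 - 4946189) = (-4267589 + (1855256 - 1946340))/(-1080538) = (-4267589 - 91084)*(-1/1080538) = -4358673*(-1/1080538) = 4358673/1080538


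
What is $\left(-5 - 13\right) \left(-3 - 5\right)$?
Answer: $144$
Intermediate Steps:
$\left(-5 - 13\right) \left(-3 - 5\right) = \left(-18\right) \left(-8\right) = 144$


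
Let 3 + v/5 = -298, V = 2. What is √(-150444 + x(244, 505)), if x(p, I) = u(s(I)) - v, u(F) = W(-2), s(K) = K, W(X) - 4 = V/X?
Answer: 2*I*√37234 ≈ 385.92*I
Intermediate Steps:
W(X) = 4 + 2/X
v = -1505 (v = -15 + 5*(-298) = -15 - 1490 = -1505)
u(F) = 3 (u(F) = 4 + 2/(-2) = 4 + 2*(-½) = 4 - 1 = 3)
x(p, I) = 1508 (x(p, I) = 3 - 1*(-1505) = 3 + 1505 = 1508)
√(-150444 + x(244, 505)) = √(-150444 + 1508) = √(-148936) = 2*I*√37234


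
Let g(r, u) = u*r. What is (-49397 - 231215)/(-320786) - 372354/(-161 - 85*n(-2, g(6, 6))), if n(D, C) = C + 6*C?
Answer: 62750918908/3461441333 ≈ 18.129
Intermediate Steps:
g(r, u) = r*u
n(D, C) = 7*C
(-49397 - 231215)/(-320786) - 372354/(-161 - 85*n(-2, g(6, 6))) = (-49397 - 231215)/(-320786) - 372354/(-161 - 595*6*6) = -280612*(-1/320786) - 372354/(-161 - 595*36) = 140306/160393 - 372354/(-161 - 85*252) = 140306/160393 - 372354/(-161 - 21420) = 140306/160393 - 372354/(-21581) = 140306/160393 - 372354*(-1/21581) = 140306/160393 + 372354/21581 = 62750918908/3461441333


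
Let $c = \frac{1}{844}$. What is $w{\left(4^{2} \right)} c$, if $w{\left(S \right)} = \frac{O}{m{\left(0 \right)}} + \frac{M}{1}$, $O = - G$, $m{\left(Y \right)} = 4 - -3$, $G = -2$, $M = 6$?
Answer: $\frac{11}{1477} \approx 0.0074475$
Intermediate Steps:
$m{\left(Y \right)} = 7$ ($m{\left(Y \right)} = 4 + 3 = 7$)
$O = 2$ ($O = \left(-1\right) \left(-2\right) = 2$)
$w{\left(S \right)} = \frac{44}{7}$ ($w{\left(S \right)} = \frac{2}{7} + \frac{6}{1} = 2 \cdot \frac{1}{7} + 6 \cdot 1 = \frac{2}{7} + 6 = \frac{44}{7}$)
$c = \frac{1}{844} \approx 0.0011848$
$w{\left(4^{2} \right)} c = \frac{44}{7} \cdot \frac{1}{844} = \frac{11}{1477}$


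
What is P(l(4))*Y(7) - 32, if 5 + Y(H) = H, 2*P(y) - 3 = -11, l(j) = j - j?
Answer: -40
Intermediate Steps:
l(j) = 0
P(y) = -4 (P(y) = 3/2 + (1/2)*(-11) = 3/2 - 11/2 = -4)
Y(H) = -5 + H
P(l(4))*Y(7) - 32 = -4*(-5 + 7) - 32 = -4*2 - 32 = -8 - 32 = -40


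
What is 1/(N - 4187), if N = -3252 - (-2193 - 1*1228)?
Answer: -1/4018 ≈ -0.00024888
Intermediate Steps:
N = 169 (N = -3252 - (-2193 - 1228) = -3252 - 1*(-3421) = -3252 + 3421 = 169)
1/(N - 4187) = 1/(169 - 4187) = 1/(-4018) = -1/4018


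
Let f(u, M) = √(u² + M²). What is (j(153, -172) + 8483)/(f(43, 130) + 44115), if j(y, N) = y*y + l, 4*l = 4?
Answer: 1406959695/1946114476 - 31893*√18749/1946114476 ≈ 0.72071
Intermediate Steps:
l = 1 (l = (¼)*4 = 1)
j(y, N) = 1 + y² (j(y, N) = y*y + 1 = y² + 1 = 1 + y²)
f(u, M) = √(M² + u²)
(j(153, -172) + 8483)/(f(43, 130) + 44115) = ((1 + 153²) + 8483)/(√(130² + 43²) + 44115) = ((1 + 23409) + 8483)/(√(16900 + 1849) + 44115) = (23410 + 8483)/(√18749 + 44115) = 31893/(44115 + √18749)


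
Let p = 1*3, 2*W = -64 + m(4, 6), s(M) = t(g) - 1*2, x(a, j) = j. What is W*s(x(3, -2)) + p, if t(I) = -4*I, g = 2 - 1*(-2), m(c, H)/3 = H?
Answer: 417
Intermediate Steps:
m(c, H) = 3*H
g = 4 (g = 2 + 2 = 4)
s(M) = -18 (s(M) = -4*4 - 1*2 = -16 - 2 = -18)
W = -23 (W = (-64 + 3*6)/2 = (-64 + 18)/2 = (1/2)*(-46) = -23)
p = 3
W*s(x(3, -2)) + p = -23*(-18) + 3 = 414 + 3 = 417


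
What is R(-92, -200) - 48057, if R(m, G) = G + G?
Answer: -48457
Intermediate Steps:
R(m, G) = 2*G
R(-92, -200) - 48057 = 2*(-200) - 48057 = -400 - 48057 = -48457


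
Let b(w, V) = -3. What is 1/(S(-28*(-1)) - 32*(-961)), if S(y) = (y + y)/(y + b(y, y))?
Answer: 25/768856 ≈ 3.2516e-5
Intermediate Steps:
S(y) = 2*y/(-3 + y) (S(y) = (y + y)/(y - 3) = (2*y)/(-3 + y) = 2*y/(-3 + y))
1/(S(-28*(-1)) - 32*(-961)) = 1/(2*(-28*(-1))/(-3 - 28*(-1)) - 32*(-961)) = 1/(2*28/(-3 + 28) + 30752) = 1/(2*28/25 + 30752) = 1/(2*28*(1/25) + 30752) = 1/(56/25 + 30752) = 1/(768856/25) = 25/768856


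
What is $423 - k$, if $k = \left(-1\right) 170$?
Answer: $593$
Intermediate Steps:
$k = -170$
$423 - k = 423 - -170 = 423 + 170 = 593$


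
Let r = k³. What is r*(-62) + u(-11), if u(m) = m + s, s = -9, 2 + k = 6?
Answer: -3988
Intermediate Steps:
k = 4 (k = -2 + 6 = 4)
r = 64 (r = 4³ = 64)
u(m) = -9 + m (u(m) = m - 9 = -9 + m)
r*(-62) + u(-11) = 64*(-62) + (-9 - 11) = -3968 - 20 = -3988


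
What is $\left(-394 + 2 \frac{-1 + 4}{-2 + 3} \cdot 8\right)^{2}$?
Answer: $119716$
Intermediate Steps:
$\left(-394 + 2 \frac{-1 + 4}{-2 + 3} \cdot 8\right)^{2} = \left(-394 + 2 \cdot \frac{3}{1} \cdot 8\right)^{2} = \left(-394 + 2 \cdot 3 \cdot 1 \cdot 8\right)^{2} = \left(-394 + 2 \cdot 3 \cdot 8\right)^{2} = \left(-394 + 6 \cdot 8\right)^{2} = \left(-394 + 48\right)^{2} = \left(-346\right)^{2} = 119716$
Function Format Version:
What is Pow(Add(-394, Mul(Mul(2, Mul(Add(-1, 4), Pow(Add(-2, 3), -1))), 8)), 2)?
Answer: 119716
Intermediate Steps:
Pow(Add(-394, Mul(Mul(2, Mul(Add(-1, 4), Pow(Add(-2, 3), -1))), 8)), 2) = Pow(Add(-394, Mul(Mul(2, Mul(3, Pow(1, -1))), 8)), 2) = Pow(Add(-394, Mul(Mul(2, Mul(3, 1)), 8)), 2) = Pow(Add(-394, Mul(Mul(2, 3), 8)), 2) = Pow(Add(-394, Mul(6, 8)), 2) = Pow(Add(-394, 48), 2) = Pow(-346, 2) = 119716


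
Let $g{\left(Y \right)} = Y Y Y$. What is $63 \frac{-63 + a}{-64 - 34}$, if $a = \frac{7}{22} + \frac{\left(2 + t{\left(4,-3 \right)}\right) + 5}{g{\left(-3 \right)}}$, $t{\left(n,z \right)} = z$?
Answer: $\frac{37321}{924} \approx 40.391$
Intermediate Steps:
$g{\left(Y \right)} = Y^{3}$ ($g{\left(Y \right)} = Y^{2} Y = Y^{3}$)
$a = \frac{101}{594}$ ($a = \frac{7}{22} + \frac{\left(2 - 3\right) + 5}{\left(-3\right)^{3}} = 7 \cdot \frac{1}{22} + \frac{-1 + 5}{-27} = \frac{7}{22} + 4 \left(- \frac{1}{27}\right) = \frac{7}{22} - \frac{4}{27} = \frac{101}{594} \approx 0.17003$)
$63 \frac{-63 + a}{-64 - 34} = 63 \frac{-63 + \frac{101}{594}}{-64 - 34} = 63 \left(- \frac{37321}{594 \left(-98\right)}\right) = 63 \left(\left(- \frac{37321}{594}\right) \left(- \frac{1}{98}\right)\right) = 63 \cdot \frac{37321}{58212} = \frac{37321}{924}$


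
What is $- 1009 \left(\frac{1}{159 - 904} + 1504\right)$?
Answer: $- \frac{1130563311}{745} \approx -1.5175 \cdot 10^{6}$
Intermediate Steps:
$- 1009 \left(\frac{1}{159 - 904} + 1504\right) = - 1009 \left(\frac{1}{-745} + 1504\right) = - 1009 \left(- \frac{1}{745} + 1504\right) = \left(-1009\right) \frac{1120479}{745} = - \frac{1130563311}{745}$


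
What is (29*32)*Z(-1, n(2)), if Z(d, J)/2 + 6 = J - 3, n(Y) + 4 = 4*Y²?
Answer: 5568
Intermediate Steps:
n(Y) = -4 + 4*Y²
Z(d, J) = -18 + 2*J (Z(d, J) = -12 + 2*(J - 3) = -12 + 2*(-3 + J) = -12 + (-6 + 2*J) = -18 + 2*J)
(29*32)*Z(-1, n(2)) = (29*32)*(-18 + 2*(-4 + 4*2²)) = 928*(-18 + 2*(-4 + 4*4)) = 928*(-18 + 2*(-4 + 16)) = 928*(-18 + 2*12) = 928*(-18 + 24) = 928*6 = 5568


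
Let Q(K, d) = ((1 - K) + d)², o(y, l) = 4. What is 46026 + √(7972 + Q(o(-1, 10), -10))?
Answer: 46026 + √8141 ≈ 46116.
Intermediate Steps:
Q(K, d) = (1 + d - K)²
46026 + √(7972 + Q(o(-1, 10), -10)) = 46026 + √(7972 + (1 - 10 - 1*4)²) = 46026 + √(7972 + (1 - 10 - 4)²) = 46026 + √(7972 + (-13)²) = 46026 + √(7972 + 169) = 46026 + √8141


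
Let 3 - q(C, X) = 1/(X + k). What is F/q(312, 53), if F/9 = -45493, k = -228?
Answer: -71651475/526 ≈ -1.3622e+5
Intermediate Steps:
F = -409437 (F = 9*(-45493) = -409437)
q(C, X) = 3 - 1/(-228 + X) (q(C, X) = 3 - 1/(X - 228) = 3 - 1/(-228 + X))
F/q(312, 53) = -409437*(-228 + 53)/(-685 + 3*53) = -409437*(-175/(-685 + 159)) = -409437/((-1/175*(-526))) = -409437/526/175 = -409437*175/526 = -71651475/526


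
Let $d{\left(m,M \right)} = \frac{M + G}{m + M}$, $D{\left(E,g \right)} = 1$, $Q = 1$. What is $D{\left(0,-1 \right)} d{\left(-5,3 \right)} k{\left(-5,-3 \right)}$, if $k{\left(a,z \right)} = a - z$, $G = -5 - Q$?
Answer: $-3$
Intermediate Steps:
$G = -6$ ($G = -5 - 1 = -6$)
$d{\left(m,M \right)} = \frac{-6 + M}{M + m}$ ($d{\left(m,M \right)} = \frac{M - 6}{m + M} = \frac{-6 + M}{M + m}$)
$D{\left(0,-1 \right)} d{\left(-5,3 \right)} k{\left(-5,-3 \right)} = 1 \frac{-6 + 3}{3 - 5} \left(-5 - -3\right) = 1 \frac{1}{-2} \left(-3\right) \left(-5 + 3\right) = 1 \left(\left(- \frac{1}{2}\right) \left(-3\right)\right) \left(-2\right) = 1 \cdot \frac{3}{2} \left(-2\right) = \frac{3}{2} \left(-2\right) = -3$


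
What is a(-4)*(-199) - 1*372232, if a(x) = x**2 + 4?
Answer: -376212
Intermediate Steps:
a(x) = 4 + x**2
a(-4)*(-199) - 1*372232 = (4 + (-4)**2)*(-199) - 1*372232 = (4 + 16)*(-199) - 372232 = 20*(-199) - 372232 = -3980 - 372232 = -376212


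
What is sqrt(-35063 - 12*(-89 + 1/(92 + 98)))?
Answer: I*sqrt(306805445)/95 ≈ 184.38*I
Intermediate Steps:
sqrt(-35063 - 12*(-89 + 1/(92 + 98))) = sqrt(-35063 - 12*(-89 + 1/190)) = sqrt(-35063 - 12*(-16909/190)) = sqrt(-35063 + 101454/95) = sqrt(-3229531/95) = I*sqrt(306805445)/95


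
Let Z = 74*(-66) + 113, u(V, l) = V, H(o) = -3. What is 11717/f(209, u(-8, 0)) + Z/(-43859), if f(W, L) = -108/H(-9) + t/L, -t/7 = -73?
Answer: -4110103291/9780557 ≈ -420.23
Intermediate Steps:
t = 511 (t = -7*(-73) = 511)
f(W, L) = 36 + 511/L (f(W, L) = -108/(-3) + 511/L = -108*(-⅓) + 511/L = 36 + 511/L)
Z = -4771 (Z = -4884 + 113 = -4771)
11717/f(209, u(-8, 0)) + Z/(-43859) = 11717/(36 + 511/(-8)) - 4771/(-43859) = 11717/(36 + 511*(-⅛)) - 4771*(-1/43859) = 11717/(36 - 511/8) + 4771/43859 = 11717/(-223/8) + 4771/43859 = 11717*(-8/223) + 4771/43859 = -93736/223 + 4771/43859 = -4110103291/9780557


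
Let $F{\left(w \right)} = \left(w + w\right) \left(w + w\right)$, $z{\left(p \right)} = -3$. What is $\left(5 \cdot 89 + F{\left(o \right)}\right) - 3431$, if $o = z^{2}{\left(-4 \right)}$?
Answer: $-2662$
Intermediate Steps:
$o = 9$ ($o = \left(-3\right)^{2} = 9$)
$F{\left(w \right)} = 4 w^{2}$ ($F{\left(w \right)} = 2 w 2 w = 4 w^{2}$)
$\left(5 \cdot 89 + F{\left(o \right)}\right) - 3431 = \left(5 \cdot 89 + 4 \cdot 9^{2}\right) - 3431 = \left(445 + 4 \cdot 81\right) - 3431 = \left(445 + 324\right) - 3431 = 769 - 3431 = -2662$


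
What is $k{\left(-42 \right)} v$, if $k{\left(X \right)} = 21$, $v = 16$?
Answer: $336$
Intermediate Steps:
$k{\left(-42 \right)} v = 21 \cdot 16 = 336$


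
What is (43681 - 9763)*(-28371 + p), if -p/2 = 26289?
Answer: -2745628182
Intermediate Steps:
p = -52578 (p = -2*26289 = -52578)
(43681 - 9763)*(-28371 + p) = (43681 - 9763)*(-28371 - 52578) = 33918*(-80949) = -2745628182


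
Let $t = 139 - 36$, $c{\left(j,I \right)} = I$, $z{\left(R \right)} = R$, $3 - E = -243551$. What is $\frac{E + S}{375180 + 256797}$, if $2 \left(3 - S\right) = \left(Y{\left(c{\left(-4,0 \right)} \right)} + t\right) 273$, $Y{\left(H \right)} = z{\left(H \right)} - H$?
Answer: $\frac{458995}{1263954} \approx 0.36314$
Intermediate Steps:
$E = 243554$ ($E = 3 - -243551 = 3 + 243551 = 243554$)
$Y{\left(H \right)} = 0$ ($Y{\left(H \right)} = H - H = 0$)
$t = 103$
$S = - \frac{28113}{2}$ ($S = 3 - \frac{\left(0 + 103\right) 273}{2} = 3 - \frac{103 \cdot 273}{2} = 3 - \frac{28119}{2} = - \frac{28113}{2} \approx -14057.0$)
$\frac{E + S}{375180 + 256797} = \frac{243554 - \frac{28113}{2}}{375180 + 256797} = \frac{458995}{2 \cdot 631977} = \frac{458995}{2} \cdot \frac{1}{631977} = \frac{458995}{1263954}$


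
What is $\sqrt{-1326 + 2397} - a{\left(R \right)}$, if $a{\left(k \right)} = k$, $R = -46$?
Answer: $46 + 3 \sqrt{119} \approx 78.726$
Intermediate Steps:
$\sqrt{-1326 + 2397} - a{\left(R \right)} = \sqrt{-1326 + 2397} - -46 = \sqrt{1071} + 46 = 3 \sqrt{119} + 46 = 46 + 3 \sqrt{119}$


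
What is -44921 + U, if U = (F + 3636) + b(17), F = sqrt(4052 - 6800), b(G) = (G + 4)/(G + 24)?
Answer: -1692664/41 + 2*I*sqrt(687) ≈ -41285.0 + 52.421*I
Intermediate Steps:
b(G) = (4 + G)/(24 + G)
F = 2*I*sqrt(687) (F = sqrt(-2748) = 2*I*sqrt(687) ≈ 52.421*I)
U = 149097/41 + 2*I*sqrt(687) (U = (2*I*sqrt(687) + 3636) + (4 + 17)/(24 + 17) = (3636 + 2*I*sqrt(687)) + 21/41 = 149097/41 + 2*I*sqrt(687) ≈ 3636.5 + 52.421*I)
-44921 + U = -44921 + (149097/41 + 2*I*sqrt(687)) = -1692664/41 + 2*I*sqrt(687)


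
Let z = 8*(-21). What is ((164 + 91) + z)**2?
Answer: 7569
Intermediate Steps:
z = -168
((164 + 91) + z)**2 = ((164 + 91) - 168)**2 = (255 - 168)**2 = 87**2 = 7569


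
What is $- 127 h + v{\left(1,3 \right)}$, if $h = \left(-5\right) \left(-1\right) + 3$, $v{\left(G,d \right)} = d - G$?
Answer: $-1014$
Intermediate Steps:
$h = 8$ ($h = 5 + 3 = 8$)
$- 127 h + v{\left(1,3 \right)} = \left(-127\right) 8 + \left(3 - 1\right) = -1016 + \left(3 - 1\right) = -1016 + 2 = -1014$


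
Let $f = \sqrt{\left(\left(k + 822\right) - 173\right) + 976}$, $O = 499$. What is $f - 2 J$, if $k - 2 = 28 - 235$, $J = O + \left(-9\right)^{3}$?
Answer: $460 + 2 \sqrt{355} \approx 497.68$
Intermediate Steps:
$J = -230$ ($J = 499 + \left(-9\right)^{3} = 499 - 729 = -230$)
$k = -205$ ($k = 2 + \left(28 - 235\right) = 2 - 207 = -205$)
$f = 2 \sqrt{355}$ ($f = \sqrt{\left(\left(-205 + 822\right) - 173\right) + 976} = \sqrt{\left(617 - 173\right) + 976} = \sqrt{444 + 976} = \sqrt{1420} = 2 \sqrt{355} \approx 37.683$)
$f - 2 J = 2 \sqrt{355} - 2 \left(-230\right) = 2 \sqrt{355} - -460 = 2 \sqrt{355} + 460 = 460 + 2 \sqrt{355}$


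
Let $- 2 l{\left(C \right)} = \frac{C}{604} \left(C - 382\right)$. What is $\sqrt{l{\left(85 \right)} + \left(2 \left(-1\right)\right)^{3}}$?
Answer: $\frac{\sqrt{4705462}}{604} \approx 3.5914$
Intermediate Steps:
$l{\left(C \right)} = - \frac{C \left(-382 + C\right)}{1208}$ ($l{\left(C \right)} = - \frac{\frac{C}{604} \left(C - 382\right)}{2} = - \frac{C \frac{1}{604} \left(-382 + C\right)}{2} = - \frac{\frac{C}{604} \left(-382 + C\right)}{2} = - \frac{\frac{1}{604} C \left(-382 + C\right)}{2} = - \frac{C \left(-382 + C\right)}{1208}$)
$\sqrt{l{\left(85 \right)} + \left(2 \left(-1\right)\right)^{3}} = \sqrt{\frac{1}{1208} \cdot 85 \left(382 - 85\right) + \left(2 \left(-1\right)\right)^{3}} = \sqrt{\frac{1}{1208} \cdot 85 \left(382 - 85\right) + \left(-2\right)^{3}} = \sqrt{\frac{1}{1208} \cdot 85 \cdot 297 - 8} = \sqrt{\frac{25245}{1208} - 8} = \sqrt{\frac{15581}{1208}} = \frac{\sqrt{4705462}}{604}$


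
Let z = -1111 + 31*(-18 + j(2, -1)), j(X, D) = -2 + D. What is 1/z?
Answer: -1/1762 ≈ -0.00056754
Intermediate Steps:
z = -1762 (z = -1111 + 31*(-18 + (-2 - 1)) = -1111 + 31*(-18 - 3) = -1111 + 31*(-21) = -1111 - 651 = -1762)
1/z = 1/(-1762) = -1/1762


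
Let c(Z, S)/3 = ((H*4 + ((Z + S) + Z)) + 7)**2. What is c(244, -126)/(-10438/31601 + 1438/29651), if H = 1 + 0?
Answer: -130364047050379/88018300 ≈ -1.4811e+6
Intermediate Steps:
H = 1
c(Z, S) = 3*(11 + S + 2*Z)**2 (c(Z, S) = 3*((1*4 + ((Z + S) + Z)) + 7)**2 = 3*((4 + ((S + Z) + Z)) + 7)**2 = 3*((4 + (S + 2*Z)) + 7)**2 = 3*((4 + S + 2*Z) + 7)**2 = 3*(11 + S + 2*Z)**2)
c(244, -126)/(-10438/31601 + 1438/29651) = (3*(11 - 126 + 2*244)**2)/(-10438/31601 + 1438/29651) = (3*(11 - 126 + 488)**2)/(-10438*1/31601 + 1438*(1/29651)) = (3*373**2)/(-10438/31601 + 1438/29651) = (3*139129)/(-264054900/937001251) = 417387*(-937001251/264054900) = -130364047050379/88018300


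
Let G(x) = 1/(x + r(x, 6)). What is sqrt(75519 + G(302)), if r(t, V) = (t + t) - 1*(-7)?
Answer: 4*sqrt(3934393639)/913 ≈ 274.81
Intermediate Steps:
r(t, V) = 7 + 2*t (r(t, V) = 2*t + 7 = 7 + 2*t)
G(x) = 1/(7 + 3*x) (G(x) = 1/(x + (7 + 2*x)) = 1/(7 + 3*x))
sqrt(75519 + G(302)) = sqrt(75519 + 1/(7 + 3*302)) = sqrt(75519 + 1/(7 + 906)) = sqrt(75519 + 1/913) = sqrt(68948848/913) = 4*sqrt(3934393639)/913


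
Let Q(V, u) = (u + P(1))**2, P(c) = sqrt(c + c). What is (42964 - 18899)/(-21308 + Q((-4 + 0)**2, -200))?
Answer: 224935555/174572818 + 2406500*sqrt(2)/87286409 ≈ 1.3275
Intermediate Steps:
P(c) = sqrt(2)*sqrt(c) (P(c) = sqrt(2*c) = sqrt(2)*sqrt(c))
Q(V, u) = (u + sqrt(2))**2 (Q(V, u) = (u + sqrt(2)*sqrt(1))**2 = (u + sqrt(2)*1)**2 = (u + sqrt(2))**2)
(42964 - 18899)/(-21308 + Q((-4 + 0)**2, -200)) = (42964 - 18899)/(-21308 + (-200 + sqrt(2))**2) = 24065/(-21308 + (-200 + sqrt(2))**2)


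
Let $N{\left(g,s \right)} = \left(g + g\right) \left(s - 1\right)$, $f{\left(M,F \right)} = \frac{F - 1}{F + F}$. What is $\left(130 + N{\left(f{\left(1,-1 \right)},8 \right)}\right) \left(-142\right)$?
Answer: $-20448$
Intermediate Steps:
$f{\left(M,F \right)} = \frac{-1 + F}{2 F}$
$N{\left(g,s \right)} = 2 g \left(-1 + s\right)$
$\left(130 + N{\left(f{\left(1,-1 \right)},8 \right)}\right) \left(-142\right) = \left(130 + 2 \frac{-1 - 1}{2 \left(-1\right)} \left(-1 + 8\right)\right) \left(-142\right) = \left(130 + 2 \cdot \frac{1}{2} \left(-1\right) \left(-2\right) 7\right) \left(-142\right) = \left(130 + 2 \cdot 1 \cdot 7\right) \left(-142\right) = \left(130 + 14\right) \left(-142\right) = 144 \left(-142\right) = -20448$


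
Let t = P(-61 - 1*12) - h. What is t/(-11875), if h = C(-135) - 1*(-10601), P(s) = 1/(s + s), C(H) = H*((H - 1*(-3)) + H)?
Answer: 6810317/1733750 ≈ 3.9281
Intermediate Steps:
C(H) = H*(3 + 2*H) (C(H) = H*((H + 3) + H) = H*((3 + H) + H) = H*(3 + 2*H))
P(s) = 1/(2*s)
h = 46646 (h = -135*(3 + 2*(-135)) - 1*(-10601) = -135*(3 - 270) + 10601 = -135*(-267) + 10601 = 36045 + 10601 = 46646)
t = -6810317/146 (t = 1/(2*(-61 - 1*12)) - 1*46646 = 1/(2*(-61 - 12)) - 46646 = (1/2)/(-73) - 46646 = (1/2)*(-1/73) - 46646 = -1/146 - 46646 = -6810317/146 ≈ -46646.)
t/(-11875) = -6810317/146/(-11875) = -6810317/146*(-1/11875) = 6810317/1733750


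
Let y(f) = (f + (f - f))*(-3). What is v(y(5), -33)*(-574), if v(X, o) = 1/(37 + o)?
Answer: -287/2 ≈ -143.50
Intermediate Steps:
y(f) = -3*f (y(f) = (f + 0)*(-3) = f*(-3) = -3*f)
v(y(5), -33)*(-574) = -574/(37 - 33) = -574/4 = (1/4)*(-574) = -287/2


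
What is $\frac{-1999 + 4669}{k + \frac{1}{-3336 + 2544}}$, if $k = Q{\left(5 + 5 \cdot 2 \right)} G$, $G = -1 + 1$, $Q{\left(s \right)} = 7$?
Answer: $-2114640$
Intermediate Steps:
$G = 0$
$k = 0$ ($k = 7 \cdot 0 = 0$)
$\frac{-1999 + 4669}{k + \frac{1}{-3336 + 2544}} = \frac{-1999 + 4669}{0 + \frac{1}{-3336 + 2544}} = \frac{2670}{0 + \frac{1}{-792}} = \frac{2670}{0 - \frac{1}{792}} = \frac{2670}{- \frac{1}{792}} = 2670 \left(-792\right) = -2114640$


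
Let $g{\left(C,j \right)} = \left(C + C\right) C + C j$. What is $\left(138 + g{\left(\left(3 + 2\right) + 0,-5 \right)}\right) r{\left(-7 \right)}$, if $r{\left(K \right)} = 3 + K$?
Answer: $-652$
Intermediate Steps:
$g{\left(C,j \right)} = 2 C^{2} + C j$ ($g{\left(C,j \right)} = 2 C C + C j = 2 C^{2} + C j$)
$\left(138 + g{\left(\left(3 + 2\right) + 0,-5 \right)}\right) r{\left(-7 \right)} = \left(138 + \left(\left(3 + 2\right) + 0\right) \left(-5 + 2 \left(\left(3 + 2\right) + 0\right)\right)\right) \left(3 - 7\right) = \left(138 + \left(5 + 0\right) \left(-5 + 2 \left(5 + 0\right)\right)\right) \left(-4\right) = \left(138 + 5 \left(-5 + 2 \cdot 5\right)\right) \left(-4\right) = \left(138 + 5 \left(-5 + 10\right)\right) \left(-4\right) = \left(138 + 5 \cdot 5\right) \left(-4\right) = \left(138 + 25\right) \left(-4\right) = 163 \left(-4\right) = -652$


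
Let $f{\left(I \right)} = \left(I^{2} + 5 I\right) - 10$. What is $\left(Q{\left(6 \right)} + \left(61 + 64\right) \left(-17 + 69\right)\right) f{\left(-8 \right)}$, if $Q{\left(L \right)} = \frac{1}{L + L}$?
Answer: $\frac{546007}{6} \approx 91001.0$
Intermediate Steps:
$Q{\left(L \right)} = \frac{1}{2 L}$
$f{\left(I \right)} = -10 + I^{2} + 5 I$
$\left(Q{\left(6 \right)} + \left(61 + 64\right) \left(-17 + 69\right)\right) f{\left(-8 \right)} = \left(\frac{1}{2 \cdot 6} + \left(61 + 64\right) \left(-17 + 69\right)\right) \left(-10 + \left(-8\right)^{2} + 5 \left(-8\right)\right) = \left(\frac{1}{2} \cdot \frac{1}{6} + 125 \cdot 52\right) \left(-10 + 64 - 40\right) = \left(\frac{1}{12} + 6500\right) 14 = \frac{78001}{12} \cdot 14 = \frac{546007}{6}$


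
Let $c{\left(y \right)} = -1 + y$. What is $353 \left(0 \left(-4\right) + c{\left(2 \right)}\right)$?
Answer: $353$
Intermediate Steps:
$353 \left(0 \left(-4\right) + c{\left(2 \right)}\right) = 353 \left(0 \left(-4\right) + \left(-1 + 2\right)\right) = 353 \left(0 + 1\right) = 353 \cdot 1 = 353$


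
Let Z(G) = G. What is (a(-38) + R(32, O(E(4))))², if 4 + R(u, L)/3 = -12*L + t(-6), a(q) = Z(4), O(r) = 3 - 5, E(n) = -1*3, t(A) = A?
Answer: 2116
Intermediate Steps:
E(n) = -3
O(r) = -2
a(q) = 4
R(u, L) = -30 - 36*L (R(u, L) = -12 + 3*(-12*L - 6) = -12 + 3*(-6 - 12*L) = -12 + (-18 - 36*L) = -30 - 36*L)
(a(-38) + R(32, O(E(4))))² = (4 + (-30 - 36*(-2)))² = (4 + (-30 + 72))² = (4 + 42)² = 46² = 2116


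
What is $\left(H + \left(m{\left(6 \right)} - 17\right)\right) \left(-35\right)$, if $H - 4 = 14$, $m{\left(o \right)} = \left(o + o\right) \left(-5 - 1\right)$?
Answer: $2485$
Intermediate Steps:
$m{\left(o \right)} = - 12 o$ ($m{\left(o \right)} = 2 o \left(-6\right) = - 12 o$)
$H = 18$ ($H = 4 + 14 = 18$)
$\left(H + \left(m{\left(6 \right)} - 17\right)\right) \left(-35\right) = \left(18 - 89\right) \left(-35\right) = \left(-71\right) \left(-35\right) = 2485$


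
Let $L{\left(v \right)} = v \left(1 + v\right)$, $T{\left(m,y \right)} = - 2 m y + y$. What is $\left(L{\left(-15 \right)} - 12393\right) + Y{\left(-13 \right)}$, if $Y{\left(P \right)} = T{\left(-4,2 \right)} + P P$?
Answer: $-11996$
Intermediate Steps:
$T{\left(m,y \right)} = y - 2 m y$ ($T{\left(m,y \right)} = - 2 m y + y = y - 2 m y$)
$Y{\left(P \right)} = 18 + P^{2}$ ($Y{\left(P \right)} = 2 \left(1 - -8\right) + P P = 2 \left(1 + 8\right) + P^{2} = 2 \cdot 9 + P^{2} = 18 + P^{2}$)
$\left(L{\left(-15 \right)} - 12393\right) + Y{\left(-13 \right)} = \left(- 15 \left(1 - 15\right) - 12393\right) + \left(18 + \left(-13\right)^{2}\right) = \left(\left(-15\right) \left(-14\right) - 12393\right) + \left(18 + 169\right) = \left(210 - 12393\right) + 187 = -12183 + 187 = -11996$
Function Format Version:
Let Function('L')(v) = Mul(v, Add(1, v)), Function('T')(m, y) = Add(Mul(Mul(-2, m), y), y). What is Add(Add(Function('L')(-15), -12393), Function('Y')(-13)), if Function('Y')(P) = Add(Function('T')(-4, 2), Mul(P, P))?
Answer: -11996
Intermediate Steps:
Function('T')(m, y) = Add(y, Mul(-2, m, y)) (Function('T')(m, y) = Add(Mul(-2, m, y), y) = Add(y, Mul(-2, m, y)))
Function('Y')(P) = Add(18, Pow(P, 2)) (Function('Y')(P) = Add(Mul(2, Add(1, Mul(-2, -4))), Mul(P, P)) = Add(Mul(2, Add(1, 8)), Pow(P, 2)) = Add(Mul(2, 9), Pow(P, 2)) = Add(18, Pow(P, 2)))
Add(Add(Function('L')(-15), -12393), Function('Y')(-13)) = Add(Add(Mul(-15, Add(1, -15)), -12393), Add(18, Pow(-13, 2))) = Add(Add(Mul(-15, -14), -12393), Add(18, 169)) = Add(Add(210, -12393), 187) = Add(-12183, 187) = -11996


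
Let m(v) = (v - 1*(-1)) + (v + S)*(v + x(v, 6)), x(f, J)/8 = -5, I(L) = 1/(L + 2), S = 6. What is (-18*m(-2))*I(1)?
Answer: 1014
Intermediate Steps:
I(L) = 1/(2 + L)
x(f, J) = -40 (x(f, J) = 8*(-5) = -40)
m(v) = 1 + v + (-40 + v)*(6 + v) (m(v) = (v - 1*(-1)) + (v + 6)*(v - 40) = (v + 1) + (6 + v)*(-40 + v) = (1 + v) + (-40 + v)*(6 + v) = 1 + v + (-40 + v)*(6 + v))
(-18*m(-2))*I(1) = (-18*(-239 + (-2)**2 - 33*(-2)))/(2 + 1) = -18*(-239 + 4 + 66)/3 = -18*(-169)*(1/3) = 3042*(1/3) = 1014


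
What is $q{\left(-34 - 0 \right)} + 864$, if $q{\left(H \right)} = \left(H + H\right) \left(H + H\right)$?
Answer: $5488$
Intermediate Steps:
$q{\left(H \right)} = 4 H^{2}$ ($q{\left(H \right)} = 2 H 2 H = 4 H^{2}$)
$q{\left(-34 - 0 \right)} + 864 = 4 \left(-34 - 0\right)^{2} + 864 = 4 \left(-34 + 0\right)^{2} + 864 = 4 \left(-34\right)^{2} + 864 = 4 \cdot 1156 + 864 = 4624 + 864 = 5488$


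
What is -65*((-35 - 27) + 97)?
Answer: -2275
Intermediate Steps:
-65*((-35 - 27) + 97) = -65*(-62 + 97) = -65*35 = -2275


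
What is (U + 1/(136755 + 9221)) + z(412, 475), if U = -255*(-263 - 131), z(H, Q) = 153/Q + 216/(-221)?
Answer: 1539575219235863/15323830600 ≈ 1.0047e+5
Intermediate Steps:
z(H, Q) = -216/221 + 153/Q (z(H, Q) = 153/Q + 216*(-1/221) = 153/Q - 216/221 = -216/221 + 153/Q)
U = 100470 (U = -255*(-394) = 100470)
(U + 1/(136755 + 9221)) + z(412, 475) = (100470 + 1/(136755 + 9221)) + (-216/221 + 153/475) = (100470 + 1/145976) + (-216/221 + 153*(1/475)) = (100470 + 1/145976) + (-216/221 + 153/475) = 14666208721/145976 - 68787/104975 = 1539575219235863/15323830600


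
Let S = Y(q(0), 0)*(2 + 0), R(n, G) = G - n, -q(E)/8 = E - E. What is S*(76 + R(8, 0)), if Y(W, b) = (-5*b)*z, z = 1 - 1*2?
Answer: 0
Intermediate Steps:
q(E) = 0 (q(E) = -8*(E - E) = -8*0 = 0)
z = -1 (z = 1 - 2 = -1)
Y(W, b) = 5*b (Y(W, b) = -5*b*(-1) = 5*b)
S = 0 (S = (5*0)*(2 + 0) = 0*2 = 0)
S*(76 + R(8, 0)) = 0*(76 + (0 - 1*8)) = 0*(76 + (0 - 8)) = 0*(76 - 8) = 0*68 = 0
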